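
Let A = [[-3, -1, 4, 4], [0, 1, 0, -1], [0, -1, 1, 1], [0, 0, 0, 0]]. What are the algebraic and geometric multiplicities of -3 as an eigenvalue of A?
The characteristic polynomial is x(x - 1)^2(x + 3), so the factor x + 3 appears with exponent 1: the algebraic multiplicity is 1.

rank(A + 3I) = 3, so the eigenspace has dimension 4 - 3 = 1: the geometric multiplicity is 1.

algebraic multiplicity 1, geometric multiplicity 1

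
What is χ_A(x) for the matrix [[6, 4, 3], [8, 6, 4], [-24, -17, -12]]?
xI - A = [[x - 6, -4, -3], [-8, x - 6, -4], [24, 17, x + 12]].

Expanding det(xI - A) along the first row:
det(xI - A) = + (x - 6)·det([[x - 6, -4], [17, x + 12]]) - (-4)·det([[-8, -4], [24, x + 12]]) + (-3)·det([[-8, x - 6], [24, 17]]).

Evaluating gives χ_A(x) = x^3.

χ_A(x) = x^3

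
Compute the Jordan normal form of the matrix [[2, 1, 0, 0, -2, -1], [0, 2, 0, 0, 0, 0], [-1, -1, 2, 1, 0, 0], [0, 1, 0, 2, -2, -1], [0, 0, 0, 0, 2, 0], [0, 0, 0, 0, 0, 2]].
The characteristic polynomial is det(xI - A) = (x - 2)^6, so the eigenvalues are 2 (algebraic multiplicity 6).

For λ = 2: rank(A - 2I) = 2, rank((A - 2I)^2) = 0. The eigenspace has dimension 6 - 2 = 4, so there are 4 Jordan blocks; the rank sequence gives block sizes [2, 2, 1, 1].

Assembling the blocks gives the Jordan form J above.

J = [[2, 1, 0, 0, 0, 0], [0, 2, 0, 0, 0, 0], [0, 0, 2, 1, 0, 0], [0, 0, 0, 2, 0, 0], [0, 0, 0, 0, 2, 0], [0, 0, 0, 0, 0, 2]]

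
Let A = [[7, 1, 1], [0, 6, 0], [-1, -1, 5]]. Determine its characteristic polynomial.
χ_A(x) = (x - 6)^3

xI - A = [[x - 7, -1, -1], [0, x - 6, 0], [1, 1, x - 5]].

Expanding det(xI - A) along the first row:
det(xI - A) = + (x - 7)·det([[x - 6, 0], [1, x - 5]]) - (-1)·det([[0, 0], [1, x - 5]]) + (-1)·det([[0, x - 6], [1, 1]]).

Evaluating gives χ_A(x) = x^3 - 18x^2 + 108x - 216 = (x - 6)^3.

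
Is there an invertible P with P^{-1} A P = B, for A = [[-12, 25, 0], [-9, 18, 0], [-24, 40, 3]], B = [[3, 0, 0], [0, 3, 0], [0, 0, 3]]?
No.

Both have characteristic polynomial (x - 3)^3, but the minimal polynomial of A is (x - 3)^2 while the minimal polynomial of B is x - 3. The minimal polynomial is a similarity invariant, so A and B are not similar.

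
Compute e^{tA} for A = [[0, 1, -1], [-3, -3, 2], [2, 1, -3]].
A has Jordan form J = [[-2, 1, 0], [0, -2, 1], [0, 0, -2]] with A = PJP^{-1}, so e^{tA} = P e^{tJ} P^{-1}.

For a Jordan block J_k(λ), e^{tJ_k(λ)} = e^{λt} · (I + tN + t^2 N^2/2! + ... + t^{k-1} N^{k-1}/(k-1)!) where N is the nilpotent superdiagonal part.

Assembling the blocks and conjugating back gives the entries of e^{tA} as shown above.

e^{tA} = [[(-t^2 + 4*t + 2)*e^{-2*t}/2, t*e^{-2*t}, t*(t - 2)*e^{-2*t}/2], [t*(t - 6)*e^{-2*t}/2, (1 - t)*e^{-2*t}, t*(4 - t)*e^{-2*t}/2], [t*(4 - t)*e^{-2*t}/2, t*e^{-2*t}, (t^2/2 - t + 1)*e^{-2*t}]]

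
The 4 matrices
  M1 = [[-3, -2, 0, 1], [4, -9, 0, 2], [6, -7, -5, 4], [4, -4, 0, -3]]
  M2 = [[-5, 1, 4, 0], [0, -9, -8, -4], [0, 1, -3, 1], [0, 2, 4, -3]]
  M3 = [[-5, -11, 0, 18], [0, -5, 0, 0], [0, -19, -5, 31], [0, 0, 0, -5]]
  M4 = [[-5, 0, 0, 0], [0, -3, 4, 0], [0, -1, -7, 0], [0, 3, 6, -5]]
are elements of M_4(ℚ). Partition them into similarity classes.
Characteristic polynomials: χ_{M1} = (x + 5)^4, χ_{M2} = (x + 5)^4, χ_{M3} = (x + 5)^4, χ_{M4} = (x + 5)^4.

{M1, M2, M3}: invariant factors (x + 5)^2, (x + 5)^2.

{M4}: invariant factors x + 5, x + 5, (x + 5)^2.

Matrices are similar if and only if their invariant-factor lists agree; the partition into similarity classes is {M1, M2, M3}, {M4}.

2 classes: {M1, M2, M3}, {M4}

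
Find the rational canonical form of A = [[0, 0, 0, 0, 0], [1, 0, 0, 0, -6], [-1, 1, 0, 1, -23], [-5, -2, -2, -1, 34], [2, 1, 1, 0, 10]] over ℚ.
The invariant factors of A (the non-unit diagonal entries of the Smith normal form of xI - A over ℚ[x]) are x(x - 6)(x - 1)^3, each dividing the next. The characteristic polynomial is their product, x(x - 6)(x - 1)^3.

The rational canonical form is the block-diagonal matrix of companion matrices C(f_i):
R = [[0, 0, 0, 0, 0], [1, 0, 0, 0, -6], [0, 1, 0, 0, 19], [0, 0, 1, 0, -21], [0, 0, 0, 1, 9]].

R = [[0, 0, 0, 0, 0], [1, 0, 0, 0, -6], [0, 1, 0, 0, 19], [0, 0, 1, 0, -21], [0, 0, 0, 1, 9]]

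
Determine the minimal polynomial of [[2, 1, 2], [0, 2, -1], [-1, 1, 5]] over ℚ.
m_A(x) = (x - 3)^3

The characteristic polynomial factors as (x - 3)^3. The minimal polynomial is ∏(x - λ)^{k_λ} where k_λ is the size of the largest Jordan block at λ.

For λ = 3: rank(A - 3I) = 2, and the largest Jordan block has size 3 (the smallest k with rank((A - 3I)^k) = rank((A - 3I)^(k+1))).

So m_A(x) = (x - 3)^3.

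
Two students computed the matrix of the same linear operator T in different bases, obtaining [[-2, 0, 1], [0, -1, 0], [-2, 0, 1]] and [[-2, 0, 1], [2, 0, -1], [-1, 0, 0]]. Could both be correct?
No.

Both have characteristic polynomial x(x + 1)^2, but the minimal polynomial of A is x(x + 1) while the minimal polynomial of B is x(x + 1)^2. The minimal polynomial is a similarity invariant, so A and B are not similar.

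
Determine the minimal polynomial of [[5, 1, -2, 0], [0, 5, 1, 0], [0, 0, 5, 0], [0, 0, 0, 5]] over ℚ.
m_A(x) = (x - 5)^3

The characteristic polynomial factors as (x - 5)^4. The minimal polynomial is ∏(x - λ)^{k_λ} where k_λ is the size of the largest Jordan block at λ.

For λ = 5: rank(A - 5I) = 2, and the largest Jordan block has size 3 (the smallest k with rank((A - 5I)^k) = rank((A - 5I)^(k+1))).

So m_A(x) = (x - 5)^3.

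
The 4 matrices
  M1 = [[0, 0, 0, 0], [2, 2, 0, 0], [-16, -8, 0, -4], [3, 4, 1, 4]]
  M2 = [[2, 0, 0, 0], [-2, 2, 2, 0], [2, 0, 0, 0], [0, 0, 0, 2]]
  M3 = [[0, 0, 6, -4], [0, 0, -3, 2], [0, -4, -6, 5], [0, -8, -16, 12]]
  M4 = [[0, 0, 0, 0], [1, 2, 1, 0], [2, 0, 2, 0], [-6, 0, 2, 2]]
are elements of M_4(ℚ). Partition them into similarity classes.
3 classes: {M1, M4}, {M2}, {M3}

Characteristic polynomials: χ_{M1} = x(x - 2)^3, χ_{M2} = x(x - 2)^3, χ_{M3} = x(x - 2)^3, χ_{M4} = x(x - 2)^3.

{M1, M4}: invariant factors x - 2, x(x - 2)^2.

{M2}: invariant factors x - 2, x - 2, x(x - 2).

{M3}: invariant factors x(x - 2)^3.

Matrices are similar if and only if their invariant-factor lists agree; the partition into similarity classes is {M1, M4}, {M2}, {M3}.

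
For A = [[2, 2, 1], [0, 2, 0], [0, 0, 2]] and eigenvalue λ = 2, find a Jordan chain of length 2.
v_1 = [[-24, 5, -9]]^T, v_2 = [[1, 0, 0]]^T

We seek v_1 ∈ ker((A - 2I)^2) \ ker(A - 2I), then set v_{i+1} = (A - 2I) v_i.

One such chain is v_1 = [[-24, 5, -9]]^T, v_2 = [[1, 0, 0]]^T. Check: (A - 2I) v_2 = [[0, 0, 0]]^T = 0.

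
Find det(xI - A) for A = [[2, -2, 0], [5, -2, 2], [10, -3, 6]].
xI - A = [[x - 2, 2, 0], [-5, x + 2, -2], [-10, 3, x - 6]].

Expanding det(xI - A) along the first row:
det(xI - A) = + (x - 2)·det([[x + 2, -2], [3, x - 6]]) - (2)·det([[-5, -2], [-10, x - 6]]) + (0)·det([[-5, x + 2], [-10, 3]]).

Evaluating gives χ_A(x) = x^3 - 6x^2 + 12x - 8 = (x - 2)^3.

χ_A(x) = (x - 2)^3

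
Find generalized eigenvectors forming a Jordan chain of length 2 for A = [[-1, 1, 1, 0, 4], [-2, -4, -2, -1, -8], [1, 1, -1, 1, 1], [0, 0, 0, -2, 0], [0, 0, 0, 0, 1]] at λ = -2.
We seek v_1 ∈ ker((A + 2I)^2) \ ker(A + 2I), then set v_{i+1} = (A + 2I) v_i.

One such chain is v_1 = [[0, 1, 0, 0, 0]]^T, v_2 = [[1, -2, 1, 0, 0]]^T. Check: (A + 2I) v_2 = [[0, 0, 0, 0, 0]]^T = 0.

v_1 = [[0, 1, 0, 0, 0]]^T, v_2 = [[1, -2, 1, 0, 0]]^T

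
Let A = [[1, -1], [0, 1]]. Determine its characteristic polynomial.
χ_A(x) = (x - 1)^2

xI - A = [[x - 1, 1], [0, x - 1]].

Expanding det(xI - A) along the first row:
det(xI - A) = + (x - 1)·det([[x - 1]]) - (1)·det([[0]]).

Evaluating gives χ_A(x) = x^2 - 2x + 1 = (x - 1)^2.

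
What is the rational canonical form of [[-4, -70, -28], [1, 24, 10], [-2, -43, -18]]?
The invariant factors of A (the non-unit diagonal entries of the Smith normal form of xI - A over ℚ[x]) are (x + 2)(x^2 - 4x - 4), each dividing the next. The characteristic polynomial is their product, (x + 2)(x^2 - 4x - 4).

The rational canonical form is the block-diagonal matrix of companion matrices C(f_i):
R = [[0, 0, 8], [1, 0, 12], [0, 1, 2]].

Note the characteristic polynomial does not split into linear factors over ℚ, so A has no Jordan form over ℚ; the rational canonical form exists over any field.

R = [[0, 0, 8], [1, 0, 12], [0, 1, 2]]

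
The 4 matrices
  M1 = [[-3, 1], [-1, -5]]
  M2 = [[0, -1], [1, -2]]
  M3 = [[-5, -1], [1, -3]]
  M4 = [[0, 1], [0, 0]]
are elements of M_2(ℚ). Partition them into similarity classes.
3 classes: {M1, M3}, {M2}, {M4}

Characteristic polynomials: χ_{M1} = (x + 4)^2, χ_{M2} = (x + 1)^2, χ_{M3} = (x + 4)^2, χ_{M4} = x^2.

{M1, M3}: invariant factors (x + 4)^2.

{M2}: invariant factors (x + 1)^2.

{M4}: invariant factors x^2.

Matrices are similar if and only if their invariant-factor lists agree; the partition into similarity classes is {M1, M3}, {M2}, {M4}.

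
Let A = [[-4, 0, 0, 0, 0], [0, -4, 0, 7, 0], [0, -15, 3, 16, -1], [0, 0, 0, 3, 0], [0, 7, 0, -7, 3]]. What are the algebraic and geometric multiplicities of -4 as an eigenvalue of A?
algebraic multiplicity 2, geometric multiplicity 2

The characteristic polynomial is (x - 3)^3(x + 4)^2, so the factor x + 4 appears with exponent 2: the algebraic multiplicity is 2.

rank(A + 4I) = 3, so the eigenspace has dimension 5 - 3 = 2: the geometric multiplicity is 2.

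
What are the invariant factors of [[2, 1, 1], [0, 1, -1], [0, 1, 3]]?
The Jordan structure of A has elementary divisors (x - 2)^2, (x - 2). Arranging the block sizes at each eigenvalue in decreasing order and taking row products gives the invariant factors.

Invariant factors (smallest first, each dividing the next): x - 2, (x - 2)^2.

Check: the last factor (x - 2)^2 is the minimal polynomial, and the product (x - 2)^3 is the characteristic polynomial.

x - 2, (x - 2)^2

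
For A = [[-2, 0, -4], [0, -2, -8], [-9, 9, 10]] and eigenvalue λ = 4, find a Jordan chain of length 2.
We seek v_1 ∈ ker((A - 4I)^2) \ ker(A - 4I), then set v_{i+1} = (A - 4I) v_i.

One such chain is v_1 = [[1, 2, -1]]^T, v_2 = [[-2, -4, 3]]^T. Check: (A - 4I) v_2 = [[0, 0, 0]]^T = 0.

v_1 = [[1, 2, -1]]^T, v_2 = [[-2, -4, 3]]^T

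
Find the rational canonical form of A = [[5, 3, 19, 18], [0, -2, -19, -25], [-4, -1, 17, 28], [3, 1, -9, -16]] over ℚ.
The invariant factors of A (the non-unit diagonal entries of the Smith normal form of xI - A over ℚ[x]) are (x - 4)(x^3 + x + 3), each dividing the next. The characteristic polynomial is their product, (x - 4)(x^3 + x + 3).

The rational canonical form is the block-diagonal matrix of companion matrices C(f_i):
R = [[0, 0, 0, 12], [1, 0, 0, 1], [0, 1, 0, -1], [0, 0, 1, 4]].

Note the characteristic polynomial does not split into linear factors over ℚ, so A has no Jordan form over ℚ; the rational canonical form exists over any field.

R = [[0, 0, 0, 12], [1, 0, 0, 1], [0, 1, 0, -1], [0, 0, 1, 4]]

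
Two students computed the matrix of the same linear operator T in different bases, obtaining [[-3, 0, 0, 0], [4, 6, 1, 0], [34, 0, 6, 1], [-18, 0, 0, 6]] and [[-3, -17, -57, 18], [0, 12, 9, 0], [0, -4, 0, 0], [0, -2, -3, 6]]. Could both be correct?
No.

Both have characteristic polynomial (x - 6)^3(x + 3), but the minimal polynomial of A is (x - 6)^3(x + 3) while the minimal polynomial of B is (x - 6)^2(x + 3). The minimal polynomial is a similarity invariant, so A and B are not similar.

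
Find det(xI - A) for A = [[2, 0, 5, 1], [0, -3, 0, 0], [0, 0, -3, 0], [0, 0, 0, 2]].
xI - A = [[x - 2, 0, -5, -1], [0, x + 3, 0, 0], [0, 0, x + 3, 0], [0, 0, 0, x - 2]].

Expanding det(xI - A) along the first row:
det(xI - A) = + (x - 2)·det([[x + 3, 0, 0], [0, x + 3, 0], [0, 0, x - 2]]) - (0)·det([[0, 0, 0], [0, x + 3, 0], [0, 0, x - 2]]) + (-5)·det([[0, x + 3, 0], [0, 0, 0], [0, 0, x - 2]]) - (-1)·det([[0, x + 3, 0], [0, 0, x + 3], [0, 0, 0]]).

Evaluating gives χ_A(x) = x^4 + 2x^3 - 11x^2 - 12x + 36 = (x - 2)^2(x + 3)^2.

χ_A(x) = (x - 2)^2(x + 3)^2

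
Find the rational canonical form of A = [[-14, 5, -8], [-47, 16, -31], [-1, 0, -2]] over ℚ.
The invariant factors of A (the non-unit diagonal entries of the Smith normal form of xI - A over ℚ[x]) are x^3 - x - 5, each dividing the next. The characteristic polynomial is their product, x^3 - x - 5.

The rational canonical form is the block-diagonal matrix of companion matrices C(f_i):
R = [[0, 0, 5], [1, 0, 1], [0, 1, 0]].

Note the characteristic polynomial does not split into linear factors over ℚ, so A has no Jordan form over ℚ; the rational canonical form exists over any field.

R = [[0, 0, 5], [1, 0, 1], [0, 1, 0]]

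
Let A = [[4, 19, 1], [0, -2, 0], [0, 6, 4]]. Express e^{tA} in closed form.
A has Jordan form J = [[-2, 0, 0], [0, 4, 1], [0, 0, 4]] with A = PJP^{-1}, so e^{tA} = P e^{tJ} P^{-1}.

For a Jordan block J_k(λ), e^{tJ_k(λ)} = e^{λt} · (I + tN + t^2 N^2/2! + ... + t^{k-1} N^{k-1}/(k-1)!) where N is the nilpotent superdiagonal part.

Assembling the blocks and conjugating back gives the entries of e^{tA} as shown above.

e^{tA} = [[e^{4*t}, ((t + 3)*e^{6*t} - 3)*e^{-2*t}, t*e^{4*t}], [0, e^{-2*t}, 0], [0, (e^{6*t} - 1)*e^{-2*t}, e^{4*t}]]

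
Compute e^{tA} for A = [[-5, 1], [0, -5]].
A has Jordan form J = [[-5, 1], [0, -5]] with A = PJP^{-1}, so e^{tA} = P e^{tJ} P^{-1}.

For a Jordan block J_k(λ), e^{tJ_k(λ)} = e^{λt} · (I + tN + t^2 N^2/2! + ... + t^{k-1} N^{k-1}/(k-1)!) where N is the nilpotent superdiagonal part.

Assembling the blocks and conjugating back gives the entries of e^{tA} as shown above.

e^{tA} = [[e^{-5*t}, t*e^{-5*t}], [0, e^{-5*t}]]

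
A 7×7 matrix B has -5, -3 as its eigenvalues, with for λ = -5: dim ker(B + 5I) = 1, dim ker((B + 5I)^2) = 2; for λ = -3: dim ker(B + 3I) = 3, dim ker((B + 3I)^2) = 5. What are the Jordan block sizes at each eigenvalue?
Jordan blocks: (-5, 2), (-3, 2), (-3, 2), (-3, 1)

λ = -5: successive nullity increments [1, 1] count blocks of size ≥ k; block sizes are [2].
λ = -3: successive nullity increments [3, 2] count blocks of size ≥ k; block sizes are [2, 2, 1].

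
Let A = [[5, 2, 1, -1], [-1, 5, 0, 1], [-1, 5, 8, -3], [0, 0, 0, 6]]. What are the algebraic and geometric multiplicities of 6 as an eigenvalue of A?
The characteristic polynomial is (x - 6)^4, so the factor x - 6 appears with exponent 4: the algebraic multiplicity is 4.

rank(A - 6I) = 2, so the eigenspace has dimension 4 - 2 = 2: the geometric multiplicity is 2.

Since 2 < 4, A is not diagonalizable.

algebraic multiplicity 4, geometric multiplicity 2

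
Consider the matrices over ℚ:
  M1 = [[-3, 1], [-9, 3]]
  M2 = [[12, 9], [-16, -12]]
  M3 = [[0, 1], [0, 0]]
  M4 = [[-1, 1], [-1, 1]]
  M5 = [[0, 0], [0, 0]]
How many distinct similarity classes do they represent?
Characteristic polynomials: χ_{M1} = x^2, χ_{M2} = x^2, χ_{M3} = x^2, χ_{M4} = x^2, χ_{M5} = x^2.

{M1, M2, M3, M4}: invariant factors x^2.

{M5}: invariant factors x, x.

Matrices are similar if and only if their invariant-factor lists agree; the partition into similarity classes is {M1, M2, M3, M4}, {M5}.

2 classes: {M1, M2, M3, M4}, {M5}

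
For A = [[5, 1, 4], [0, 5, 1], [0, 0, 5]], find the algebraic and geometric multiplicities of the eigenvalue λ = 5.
The characteristic polynomial is (x - 5)^3, so the factor x - 5 appears with exponent 3: the algebraic multiplicity is 3.

rank(A - 5I) = 2, so the eigenspace has dimension 3 - 2 = 1: the geometric multiplicity is 1.

Since 1 < 3, A is not diagonalizable.

algebraic multiplicity 3, geometric multiplicity 1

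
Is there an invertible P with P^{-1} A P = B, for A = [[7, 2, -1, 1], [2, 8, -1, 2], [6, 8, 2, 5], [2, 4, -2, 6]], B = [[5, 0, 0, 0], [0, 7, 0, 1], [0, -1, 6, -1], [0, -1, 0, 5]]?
No.

Both have characteristic polynomial (x - 6)^3(x - 5), but the minimal polynomial of A is (x - 6)^3(x - 5) while the minimal polynomial of B is (x - 6)^2(x - 5). The minimal polynomial is a similarity invariant, so A and B are not similar.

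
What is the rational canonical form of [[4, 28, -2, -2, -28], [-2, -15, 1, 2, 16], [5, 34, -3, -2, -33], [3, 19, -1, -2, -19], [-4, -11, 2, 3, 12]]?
The invariant factors of A (the non-unit diagonal entries of the Smith normal form of xI - A over ℚ[x]) are (x + 4)(x^2 - 3)^2, each dividing the next. The characteristic polynomial is their product, (x + 4)(x^2 - 3)^2.

The rational canonical form is the block-diagonal matrix of companion matrices C(f_i):
R = [[0, 0, 0, 0, -36], [1, 0, 0, 0, -9], [0, 1, 0, 0, 24], [0, 0, 1, 0, 6], [0, 0, 0, 1, -4]].

Note the characteristic polynomial does not split into linear factors over ℚ, so A has no Jordan form over ℚ; the rational canonical form exists over any field.

R = [[0, 0, 0, 0, -36], [1, 0, 0, 0, -9], [0, 1, 0, 0, 24], [0, 0, 1, 0, 6], [0, 0, 0, 1, -4]]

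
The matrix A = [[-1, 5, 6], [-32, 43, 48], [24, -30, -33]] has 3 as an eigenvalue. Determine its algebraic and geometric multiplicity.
The characteristic polynomial is (x - 3)^3, so the factor x - 3 appears with exponent 3: the algebraic multiplicity is 3.

rank(A - 3I) = 1, so the eigenspace has dimension 3 - 1 = 2: the geometric multiplicity is 2.

Since 2 < 3, A is not diagonalizable.

algebraic multiplicity 3, geometric multiplicity 2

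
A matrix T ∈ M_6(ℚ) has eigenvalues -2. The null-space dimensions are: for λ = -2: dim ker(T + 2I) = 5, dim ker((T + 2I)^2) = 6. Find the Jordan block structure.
λ = -2: successive nullity increments [5, 1] count blocks of size ≥ k; block sizes are [2, 1, 1, 1, 1].

Jordan blocks: (-2, 2), (-2, 1), (-2, 1), (-2, 1), (-2, 1)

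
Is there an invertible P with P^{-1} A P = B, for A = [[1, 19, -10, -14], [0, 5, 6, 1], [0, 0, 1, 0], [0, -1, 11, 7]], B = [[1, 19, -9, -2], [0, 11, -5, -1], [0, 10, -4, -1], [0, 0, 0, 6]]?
Yes.

Two matrices over a field are similar if and only if they have the same invariant factors.

Both A and B have characteristic polynomial (x - 6)^2(x - 1)^2 and minimal polynomial (x - 6)^2(x - 1)^2. Computing further, both have invariant factors (x - 6)^2(x - 1)^2. Hence A and B are similar.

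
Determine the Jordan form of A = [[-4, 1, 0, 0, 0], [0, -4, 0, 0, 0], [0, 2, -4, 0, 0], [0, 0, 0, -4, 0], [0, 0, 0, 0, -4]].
The characteristic polynomial is det(xI - A) = (x + 4)^5, so the eigenvalues are -4 (algebraic multiplicity 5).

For λ = -4: rank(A + 4I) = 1, rank((A + 4I)^2) = 0. The eigenspace has dimension 5 - 1 = 4, so there are 4 Jordan blocks; the rank sequence gives block sizes [2, 1, 1, 1].

Assembling the blocks gives the Jordan form J above.

J = [[-4, 1, 0, 0, 0], [0, -4, 0, 0, 0], [0, 0, -4, 0, 0], [0, 0, 0, -4, 0], [0, 0, 0, 0, -4]]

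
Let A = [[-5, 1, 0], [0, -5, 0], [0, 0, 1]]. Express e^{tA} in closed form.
A has Jordan form J = [[-5, 1, 0], [0, -5, 0], [0, 0, 1]] with A = PJP^{-1}, so e^{tA} = P e^{tJ} P^{-1}.

For a Jordan block J_k(λ), e^{tJ_k(λ)} = e^{λt} · (I + tN + t^2 N^2/2! + ... + t^{k-1} N^{k-1}/(k-1)!) where N is the nilpotent superdiagonal part.

Assembling the blocks and conjugating back gives the entries of e^{tA} as shown above.

e^{tA} = [[e^{-5*t}, t*e^{-5*t}, 0], [0, e^{-5*t}, 0], [0, 0, e^{t}]]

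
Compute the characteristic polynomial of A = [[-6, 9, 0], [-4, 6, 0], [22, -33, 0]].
χ_A(x) = x^3

xI - A = [[x + 6, -9, 0], [4, x - 6, 0], [-22, 33, x]].

Expanding det(xI - A) along the first row:
det(xI - A) = + (x + 6)·det([[x - 6, 0], [33, x]]) - (-9)·det([[4, 0], [-22, x]]) + (0)·det([[4, x - 6], [-22, 33]]).

Evaluating gives χ_A(x) = x^3.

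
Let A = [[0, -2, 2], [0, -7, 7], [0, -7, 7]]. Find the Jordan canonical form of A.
J = [[0, 1, 0], [0, 0, 0], [0, 0, 0]]

The characteristic polynomial is det(xI - A) = x^3, so the eigenvalues are 0 (algebraic multiplicity 3).

For λ = 0: rank(A) = 1, rank(A^2) = 0. The eigenspace has dimension 3 - 1 = 2, so there are 2 Jordan blocks; the rank sequence gives block sizes [2, 1].

Assembling the blocks gives the Jordan form J above.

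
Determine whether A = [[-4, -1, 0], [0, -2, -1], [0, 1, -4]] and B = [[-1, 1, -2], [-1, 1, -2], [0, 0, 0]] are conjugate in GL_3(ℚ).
trace(A) = -10 but trace(B) = 0. The trace is a similarity invariant, so A and B are not similar.

No.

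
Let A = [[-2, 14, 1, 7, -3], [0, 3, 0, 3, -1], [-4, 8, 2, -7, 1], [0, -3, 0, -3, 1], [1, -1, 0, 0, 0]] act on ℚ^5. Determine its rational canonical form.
The invariant factors of A (the non-unit diagonal entries of the Smith normal form of xI - A over ℚ[x]) are x(x^2 + 1)^2, each dividing the next. The characteristic polynomial is their product, x(x^2 + 1)^2.

The rational canonical form is the block-diagonal matrix of companion matrices C(f_i):
R = [[0, 0, 0, 0, 0], [1, 0, 0, 0, -1], [0, 1, 0, 0, 0], [0, 0, 1, 0, -2], [0, 0, 0, 1, 0]].

Note the characteristic polynomial does not split into linear factors over ℚ, so A has no Jordan form over ℚ; the rational canonical form exists over any field.

R = [[0, 0, 0, 0, 0], [1, 0, 0, 0, -1], [0, 1, 0, 0, 0], [0, 0, 1, 0, -2], [0, 0, 0, 1, 0]]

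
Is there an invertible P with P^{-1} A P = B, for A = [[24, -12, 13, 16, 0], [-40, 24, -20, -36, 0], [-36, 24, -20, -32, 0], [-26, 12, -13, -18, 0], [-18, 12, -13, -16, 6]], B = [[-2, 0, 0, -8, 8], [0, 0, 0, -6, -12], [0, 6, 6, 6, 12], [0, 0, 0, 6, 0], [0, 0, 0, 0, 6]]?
No.

Both have characteristic polynomial x(x - 6)^3(x + 2), but the minimal polynomial of A is x(x - 6)^2(x + 2) while the minimal polynomial of B is x(x - 6)(x + 2). The minimal polynomial is a similarity invariant, so A and B are not similar.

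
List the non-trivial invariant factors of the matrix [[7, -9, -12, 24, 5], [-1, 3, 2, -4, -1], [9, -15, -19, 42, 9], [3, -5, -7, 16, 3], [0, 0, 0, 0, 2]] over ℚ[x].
The Jordan structure of A has elementary divisors (x - 1), (x - 2)^2, (x - 2), (x - 2). Arranging the block sizes at each eigenvalue in decreasing order and taking row products gives the invariant factors.

Invariant factors (smallest first, each dividing the next): x - 2, x - 2, (x - 2)^2(x - 1).

Check: the last factor (x - 2)^2(x - 1) is the minimal polynomial, and the product (x - 2)^4(x - 1) is the characteristic polynomial.

x - 2, x - 2, (x - 2)^2(x - 1)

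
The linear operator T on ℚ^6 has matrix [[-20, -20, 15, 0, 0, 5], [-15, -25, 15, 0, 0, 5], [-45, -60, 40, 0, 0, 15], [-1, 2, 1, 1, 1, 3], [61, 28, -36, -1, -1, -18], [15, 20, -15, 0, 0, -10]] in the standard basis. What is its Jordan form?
J = [[-5, 0, 0, 0, 0, 0], [0, -5, 0, 0, 0, 0], [0, 0, -5, 0, 0, 0], [0, 0, 0, 0, 1, 0], [0, 0, 0, 0, 0, 0], [0, 0, 0, 0, 0, 0]]

The characteristic polynomial is det(xI - A) = x^3(x + 5)^3, so the eigenvalues are -5 (algebraic multiplicity 3), 0 (algebraic multiplicity 3).

For λ = -5: rank(A + 5I) = 3. The eigenspace has dimension 6 - 3 = 3, so there are 3 Jordan blocks; the rank sequence gives block sizes [1, 1, 1].

For λ = 0: rank(A) = 4, rank(A^2) = 3. The eigenspace has dimension 6 - 4 = 2, so there are 2 Jordan blocks; the rank sequence gives block sizes [2, 1].

Assembling the blocks gives the Jordan form J above.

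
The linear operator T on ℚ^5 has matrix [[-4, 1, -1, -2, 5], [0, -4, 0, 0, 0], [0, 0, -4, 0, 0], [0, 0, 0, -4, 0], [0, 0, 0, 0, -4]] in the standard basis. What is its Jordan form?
J = [[-4, 1, 0, 0, 0], [0, -4, 0, 0, 0], [0, 0, -4, 0, 0], [0, 0, 0, -4, 0], [0, 0, 0, 0, -4]]

The characteristic polynomial is det(xI - A) = (x + 4)^5, so the eigenvalues are -4 (algebraic multiplicity 5).

For λ = -4: rank(A + 4I) = 1, rank((A + 4I)^2) = 0. The eigenspace has dimension 5 - 1 = 4, so there are 4 Jordan blocks; the rank sequence gives block sizes [2, 1, 1, 1].

Assembling the blocks gives the Jordan form J above.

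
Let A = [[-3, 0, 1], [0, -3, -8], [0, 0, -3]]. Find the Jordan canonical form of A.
J = [[-3, 1, 0], [0, -3, 0], [0, 0, -3]]

The characteristic polynomial is det(xI - A) = (x + 3)^3, so the eigenvalues are -3 (algebraic multiplicity 3).

For λ = -3: rank(A + 3I) = 1, rank((A + 3I)^2) = 0. The eigenspace has dimension 3 - 1 = 2, so there are 2 Jordan blocks; the rank sequence gives block sizes [2, 1].

Assembling the blocks gives the Jordan form J above.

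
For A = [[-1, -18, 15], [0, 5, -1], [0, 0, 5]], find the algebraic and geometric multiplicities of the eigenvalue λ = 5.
algebraic multiplicity 2, geometric multiplicity 1

The characteristic polynomial is (x - 5)^2(x + 1), so the factor x - 5 appears with exponent 2: the algebraic multiplicity is 2.

rank(A - 5I) = 2, so the eigenspace has dimension 3 - 2 = 1: the geometric multiplicity is 1.

Since 1 < 2, A is not diagonalizable.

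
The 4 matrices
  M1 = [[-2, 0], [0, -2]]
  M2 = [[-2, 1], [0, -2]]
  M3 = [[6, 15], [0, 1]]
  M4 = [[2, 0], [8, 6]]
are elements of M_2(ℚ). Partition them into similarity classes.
4 classes: {M1}, {M2}, {M3}, {M4}

Characteristic polynomials: χ_{M1} = (x + 2)^2, χ_{M2} = (x + 2)^2, χ_{M3} = (x - 6)(x - 1), χ_{M4} = (x - 6)(x - 2).

{M1}: invariant factors x + 2, x + 2.

{M2}: invariant factors (x + 2)^2.

{M3}: invariant factors (x - 6)(x - 1).

{M4}: invariant factors (x - 6)(x - 2).

Matrices are similar if and only if their invariant-factor lists agree; the partition into similarity classes is {M1}, {M2}, {M3}, {M4}.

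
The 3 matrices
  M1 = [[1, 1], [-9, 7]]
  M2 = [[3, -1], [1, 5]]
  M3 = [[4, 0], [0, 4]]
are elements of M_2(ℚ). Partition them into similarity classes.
2 classes: {M1, M2}, {M3}

Characteristic polynomials: χ_{M1} = (x - 4)^2, χ_{M2} = (x - 4)^2, χ_{M3} = (x - 4)^2.

{M1, M2}: invariant factors (x - 4)^2.

{M3}: invariant factors x - 4, x - 4.

Matrices are similar if and only if their invariant-factor lists agree; the partition into similarity classes is {M1, M2}, {M3}.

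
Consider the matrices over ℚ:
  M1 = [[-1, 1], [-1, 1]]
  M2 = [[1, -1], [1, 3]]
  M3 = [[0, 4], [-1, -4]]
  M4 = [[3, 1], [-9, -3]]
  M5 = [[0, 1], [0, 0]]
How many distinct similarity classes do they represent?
3 classes: {M1, M4, M5}, {M2}, {M3}

Characteristic polynomials: χ_{M1} = x^2, χ_{M2} = (x - 2)^2, χ_{M3} = (x + 2)^2, χ_{M4} = x^2, χ_{M5} = x^2.

{M1, M4, M5}: invariant factors x^2.

{M2}: invariant factors (x - 2)^2.

{M3}: invariant factors (x + 2)^2.

Matrices are similar if and only if their invariant-factor lists agree; the partition into similarity classes is {M1, M4, M5}, {M2}, {M3}.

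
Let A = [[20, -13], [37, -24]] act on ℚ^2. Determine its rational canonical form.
R = [[0, -1], [1, -4]]

The invariant factors of A (the non-unit diagonal entries of the Smith normal form of xI - A over ℚ[x]) are x^2 + 4x + 1, each dividing the next. The characteristic polynomial is their product, x^2 + 4x + 1.

The rational canonical form is the block-diagonal matrix of companion matrices C(f_i):
R = [[0, -1], [1, -4]].

Note the characteristic polynomial does not split into linear factors over ℚ, so A has no Jordan form over ℚ; the rational canonical form exists over any field.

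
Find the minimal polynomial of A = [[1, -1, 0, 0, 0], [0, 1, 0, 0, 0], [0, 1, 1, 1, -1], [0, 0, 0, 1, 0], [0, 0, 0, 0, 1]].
The characteristic polynomial factors as (x - 1)^5. The minimal polynomial is ∏(x - λ)^{k_λ} where k_λ is the size of the largest Jordan block at λ.

For λ = 1: rank(A - I) = 2, and the largest Jordan block has size 2 (the smallest k with rank((A - I)^k) = rank((A - I)^(k+1))).

So m_A(x) = (x - 1)^2.

m_A(x) = (x - 1)^2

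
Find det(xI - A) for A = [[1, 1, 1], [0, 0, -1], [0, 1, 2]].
χ_A(x) = (x - 1)^3

xI - A = [[x - 1, -1, -1], [0, x, 1], [0, -1, x - 2]].

Expanding det(xI - A) along the first row:
det(xI - A) = + (x - 1)·det([[x, 1], [-1, x - 2]]) - (-1)·det([[0, 1], [0, x - 2]]) + (-1)·det([[0, x], [0, -1]]).

Evaluating gives χ_A(x) = x^3 - 3x^2 + 3x - 1 = (x - 1)^3.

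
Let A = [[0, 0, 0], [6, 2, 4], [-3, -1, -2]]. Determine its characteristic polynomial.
χ_A(x) = x^3

xI - A = [[x, 0, 0], [-6, x - 2, -4], [3, 1, x + 2]].

Expanding det(xI - A) along the first row:
det(xI - A) = + (x)·det([[x - 2, -4], [1, x + 2]]) - (0)·det([[-6, -4], [3, x + 2]]) + (0)·det([[-6, x - 2], [3, 1]]).

Evaluating gives χ_A(x) = x^3.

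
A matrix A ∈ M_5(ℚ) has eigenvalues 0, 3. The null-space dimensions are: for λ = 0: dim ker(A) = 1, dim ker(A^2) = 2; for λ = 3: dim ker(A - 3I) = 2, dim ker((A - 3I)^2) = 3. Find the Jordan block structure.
Jordan blocks: (0, 2), (3, 2), (3, 1)

λ = 0: successive nullity increments [1, 1] count blocks of size ≥ k; block sizes are [2].
λ = 3: successive nullity increments [2, 1] count blocks of size ≥ k; block sizes are [2, 1].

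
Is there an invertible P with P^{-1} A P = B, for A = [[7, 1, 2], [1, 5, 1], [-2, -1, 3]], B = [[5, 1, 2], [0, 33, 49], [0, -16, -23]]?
Two matrices over a field are similar if and only if they have the same invariant factors.

Both A and B have characteristic polynomial (x - 5)^3 and minimal polynomial (x - 5)^3. Computing further, both have invariant factors (x - 5)^3. Hence A and B are similar.

Yes.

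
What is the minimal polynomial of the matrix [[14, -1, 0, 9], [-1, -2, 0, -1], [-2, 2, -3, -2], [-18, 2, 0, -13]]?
m_A(x) = (x - 5)(x + 3)^2

The characteristic polynomial factors as (x - 5)(x + 3)^3. The minimal polynomial is ∏(x - λ)^{k_λ} where k_λ is the size of the largest Jordan block at λ.

For λ = -3: rank(A + 3I) = 2, and the largest Jordan block has size 2 (the smallest k with rank((A + 3I)^k) = rank((A + 3I)^(k+1))).
For λ = 5: rank(A - 5I) = 3, and the largest Jordan block has size 1 (the smallest k with rank((A - 5I)^k) = rank((A - 5I)^(k+1))).

So m_A(x) = (x - 5)(x + 3)^2.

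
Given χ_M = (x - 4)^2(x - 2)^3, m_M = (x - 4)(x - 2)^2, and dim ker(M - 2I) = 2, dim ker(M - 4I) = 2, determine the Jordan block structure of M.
Jordan blocks: (2, 2), (2, 1), (4, 1), (4, 1)

λ = 2: algebraic multiplicity 3 (exponent in χ_M), largest block size 2 (exponent in m_M), 2 blocks (geometric multiplicity). These force block sizes [2, 1].
λ = 4: algebraic multiplicity 2 (exponent in χ_M), largest block size 1 (exponent in m_M), 2 blocks (geometric multiplicity). These force block sizes [1, 1].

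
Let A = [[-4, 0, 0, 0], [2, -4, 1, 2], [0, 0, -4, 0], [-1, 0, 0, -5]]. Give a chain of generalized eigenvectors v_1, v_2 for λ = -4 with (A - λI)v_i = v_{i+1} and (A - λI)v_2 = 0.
v_1 = [[0, 0, 1, 0]]^T, v_2 = [[0, 1, 0, 0]]^T

We seek v_1 ∈ ker((A + 4I)^2) \ ker(A + 4I), then set v_{i+1} = (A + 4I) v_i.

One such chain is v_1 = [[0, 0, 1, 0]]^T, v_2 = [[0, 1, 0, 0]]^T. Check: (A + 4I) v_2 = [[0, 0, 0, 0]]^T = 0.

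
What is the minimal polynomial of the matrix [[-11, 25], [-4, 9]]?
The characteristic polynomial factors as (x + 1)^2. The minimal polynomial is ∏(x - λ)^{k_λ} where k_λ is the size of the largest Jordan block at λ.

For λ = -1: rank(A + I) = 1, and the largest Jordan block has size 2 (the smallest k with rank((A + I)^k) = rank((A + I)^(k+1))).

So m_A(x) = (x + 1)^2.

m_A(x) = (x + 1)^2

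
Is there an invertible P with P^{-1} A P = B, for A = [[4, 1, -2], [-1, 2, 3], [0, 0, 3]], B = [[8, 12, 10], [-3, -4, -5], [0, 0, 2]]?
trace(A) = 9 but trace(B) = 6. The trace is a similarity invariant, so A and B are not similar.

No.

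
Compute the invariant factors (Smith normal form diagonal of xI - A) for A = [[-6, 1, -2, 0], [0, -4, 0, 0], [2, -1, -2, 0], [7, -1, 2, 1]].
The Jordan structure of A has elementary divisors (x + 4)^2, (x + 4), (x - 1). Arranging the block sizes at each eigenvalue in decreasing order and taking row products gives the invariant factors.

Invariant factors (smallest first, each dividing the next): x + 4, (x - 1)(x + 4)^2.

Check: the last factor (x - 1)(x + 4)^2 is the minimal polynomial, and the product (x - 1)(x + 4)^3 is the characteristic polynomial.

x + 4, (x - 1)(x + 4)^2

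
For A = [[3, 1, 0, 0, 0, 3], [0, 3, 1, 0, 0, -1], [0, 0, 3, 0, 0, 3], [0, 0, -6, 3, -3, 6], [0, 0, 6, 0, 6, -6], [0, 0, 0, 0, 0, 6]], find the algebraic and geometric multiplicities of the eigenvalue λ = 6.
The characteristic polynomial is (x - 6)^2(x - 3)^4, so the factor x - 6 appears with exponent 2: the algebraic multiplicity is 2.

rank(A - 6I) = 4, so the eigenspace has dimension 6 - 4 = 2: the geometric multiplicity is 2.

algebraic multiplicity 2, geometric multiplicity 2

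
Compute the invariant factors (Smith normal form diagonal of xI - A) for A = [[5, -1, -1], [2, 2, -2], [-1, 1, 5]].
The Jordan structure of A has elementary divisors (x - 4)^2, (x - 4). Arranging the block sizes at each eigenvalue in decreasing order and taking row products gives the invariant factors.

Invariant factors (smallest first, each dividing the next): x - 4, (x - 4)^2.

Check: the last factor (x - 4)^2 is the minimal polynomial, and the product (x - 4)^3 is the characteristic polynomial.

x - 4, (x - 4)^2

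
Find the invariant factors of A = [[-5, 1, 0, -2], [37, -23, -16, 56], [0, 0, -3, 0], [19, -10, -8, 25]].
(x - 5)(x + 3)(x + 4)^2

The Jordan structure of A has elementary divisors (x + 4)^2, (x + 3), (x - 5). Arranging the block sizes at each eigenvalue in decreasing order and taking row products gives the invariant factors.

Invariant factors (smallest first, each dividing the next): (x - 5)(x + 3)(x + 4)^2.

Check: the last factor (x - 5)(x + 3)(x + 4)^2 is the minimal polynomial, and the product (x - 5)(x + 3)(x + 4)^2 is the characteristic polynomial.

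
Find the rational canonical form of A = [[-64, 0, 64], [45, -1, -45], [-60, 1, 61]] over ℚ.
R = [[0, 0, 64], [1, 0, 16], [0, 1, -4]]

The invariant factors of A (the non-unit diagonal entries of the Smith normal form of xI - A over ℚ[x]) are (x - 4)(x + 4)^2, each dividing the next. The characteristic polynomial is their product, (x - 4)(x + 4)^2.

The rational canonical form is the block-diagonal matrix of companion matrices C(f_i):
R = [[0, 0, 64], [1, 0, 16], [0, 1, -4]].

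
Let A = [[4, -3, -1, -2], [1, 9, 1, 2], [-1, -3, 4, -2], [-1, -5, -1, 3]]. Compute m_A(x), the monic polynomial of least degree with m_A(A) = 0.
m_A(x) = (x - 5)^3

The characteristic polynomial factors as (x - 5)^4. The minimal polynomial is ∏(x - λ)^{k_λ} where k_λ is the size of the largest Jordan block at λ.

For λ = 5: rank(A - 5I) = 2, and the largest Jordan block has size 3 (the smallest k with rank((A - 5I)^k) = rank((A - 5I)^(k+1))).

So m_A(x) = (x - 5)^3.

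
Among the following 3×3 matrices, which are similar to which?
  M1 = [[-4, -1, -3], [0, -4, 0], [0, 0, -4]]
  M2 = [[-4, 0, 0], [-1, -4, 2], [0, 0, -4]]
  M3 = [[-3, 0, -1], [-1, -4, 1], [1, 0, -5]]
1 class: {M1, M2, M3}

Characteristic polynomials: χ_{M1} = (x + 4)^3, χ_{M2} = (x + 4)^3, χ_{M3} = (x + 4)^3.

{M1, M2, M3}: invariant factors x + 4, (x + 4)^2.

Matrices are similar if and only if their invariant-factor lists agree; the partition into similarity classes is {M1, M2, M3}.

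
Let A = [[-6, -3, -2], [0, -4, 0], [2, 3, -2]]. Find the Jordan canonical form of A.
J = [[-4, 1, 0], [0, -4, 0], [0, 0, -4]]

The characteristic polynomial is det(xI - A) = (x + 4)^3, so the eigenvalues are -4 (algebraic multiplicity 3).

For λ = -4: rank(A + 4I) = 1, rank((A + 4I)^2) = 0. The eigenspace has dimension 3 - 1 = 2, so there are 2 Jordan blocks; the rank sequence gives block sizes [2, 1].

Assembling the blocks gives the Jordan form J above.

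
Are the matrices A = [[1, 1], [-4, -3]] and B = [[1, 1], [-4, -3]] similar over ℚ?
Yes.

Two matrices over a field are similar if and only if they have the same invariant factors.

Both A and B have characteristic polynomial (x + 1)^2 and minimal polynomial (x + 1)^2. Computing further, both have invariant factors (x + 1)^2. Hence A and B are similar.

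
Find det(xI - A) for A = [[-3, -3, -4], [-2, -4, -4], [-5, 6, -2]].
xI - A = [[x + 3, 3, 4], [2, x + 4, 4], [5, -6, x + 2]].

Expanding det(xI - A) along the first row:
det(xI - A) = + (x + 3)·det([[x + 4, 4], [-6, x + 2]]) - (3)·det([[2, 4], [5, x + 2]]) + (4)·det([[2, x + 4], [5, -6]]).

Evaluating gives χ_A(x) = x^3 + 9x^2 + 24x + 16 = (x + 1)(x + 4)^2.

χ_A(x) = (x + 1)(x + 4)^2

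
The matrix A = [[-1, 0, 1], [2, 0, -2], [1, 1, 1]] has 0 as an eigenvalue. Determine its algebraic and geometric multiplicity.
The characteristic polynomial is x^3, so the factor x appears with exponent 3: the algebraic multiplicity is 3.

rank(A) = 2, so the eigenspace has dimension 3 - 2 = 1: the geometric multiplicity is 1.

Since 1 < 3, A is not diagonalizable.

algebraic multiplicity 3, geometric multiplicity 1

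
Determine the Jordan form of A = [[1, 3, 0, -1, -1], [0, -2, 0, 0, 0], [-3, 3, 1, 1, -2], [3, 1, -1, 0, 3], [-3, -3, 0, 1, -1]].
The characteristic polynomial is det(xI - A) = (x - 1)^3(x + 2)^2, so the eigenvalues are -2 (algebraic multiplicity 2), 1 (algebraic multiplicity 3).

For λ = -2: rank(A + 2I) = 3. The eigenspace has dimension 5 - 3 = 2, so there are 2 Jordan blocks; the rank sequence gives block sizes [1, 1].

For λ = 1: rank(A - I) = 4, rank((A - I)^2) = 3, rank((A - I)^3) = 2. The eigenspace has dimension 5 - 4 = 1, so there is 1 Jordan block; the rank sequence gives block sizes [3].

Assembling the blocks gives the Jordan form J above.

J = [[-2, 0, 0, 0, 0], [0, -2, 0, 0, 0], [0, 0, 1, 1, 0], [0, 0, 0, 1, 1], [0, 0, 0, 0, 1]]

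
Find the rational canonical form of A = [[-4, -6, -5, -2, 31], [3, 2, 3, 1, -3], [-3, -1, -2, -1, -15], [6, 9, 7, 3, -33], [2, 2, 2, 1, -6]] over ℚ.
The invariant factors of A (the non-unit diagonal entries of the Smith normal form of xI - A over ℚ[x]) are x^2 + x + 1, (x + 5)(x^2 + x + 1), each dividing the next. The characteristic polynomial is their product, (x + 5)(x^2 + x + 1)^2.

The rational canonical form is the block-diagonal matrix of companion matrices C(f_i):
R = [[0, -1, 0, 0, 0], [1, -1, 0, 0, 0], [0, 0, 0, 0, -5], [0, 0, 1, 0, -6], [0, 0, 0, 1, -6]].

Note the characteristic polynomial does not split into linear factors over ℚ, so A has no Jordan form over ℚ; the rational canonical form exists over any field.

R = [[0, -1, 0, 0, 0], [1, -1, 0, 0, 0], [0, 0, 0, 0, -5], [0, 0, 1, 0, -6], [0, 0, 0, 1, -6]]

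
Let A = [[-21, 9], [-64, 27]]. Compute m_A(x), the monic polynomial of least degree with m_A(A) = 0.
m_A(x) = (x - 3)^2

The characteristic polynomial factors as (x - 3)^2. The minimal polynomial is ∏(x - λ)^{k_λ} where k_λ is the size of the largest Jordan block at λ.

For λ = 3: rank(A - 3I) = 1, and the largest Jordan block has size 2 (the smallest k with rank((A - 3I)^k) = rank((A - 3I)^(k+1))).

So m_A(x) = (x - 3)^2.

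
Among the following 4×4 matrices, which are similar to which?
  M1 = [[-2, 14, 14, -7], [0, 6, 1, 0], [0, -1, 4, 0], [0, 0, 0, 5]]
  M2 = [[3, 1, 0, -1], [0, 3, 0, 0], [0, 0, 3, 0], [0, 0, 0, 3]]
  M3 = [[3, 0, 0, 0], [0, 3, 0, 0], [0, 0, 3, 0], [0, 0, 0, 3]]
3 classes: {M1}, {M2}, {M3}

Characteristic polynomials: χ_{M1} = (x - 5)^3(x + 2), χ_{M2} = (x - 3)^4, χ_{M3} = (x - 3)^4.

{M1}: invariant factors x - 5, (x - 5)^2(x + 2).

{M2}: invariant factors x - 3, x - 3, (x - 3)^2.

{M3}: invariant factors x - 3, x - 3, x - 3, x - 3.

Matrices are similar if and only if their invariant-factor lists agree; the partition into similarity classes is {M1}, {M2}, {M3}.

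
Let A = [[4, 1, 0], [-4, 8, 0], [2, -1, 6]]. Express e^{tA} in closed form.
A has Jordan form J = [[6, 1, 0], [0, 6, 0], [0, 0, 6]] with A = PJP^{-1}, so e^{tA} = P e^{tJ} P^{-1}.

For a Jordan block J_k(λ), e^{tJ_k(λ)} = e^{λt} · (I + tN + t^2 N^2/2! + ... + t^{k-1} N^{k-1}/(k-1)!) where N is the nilpotent superdiagonal part.

Assembling the blocks and conjugating back gives the entries of e^{tA} as shown above.

e^{tA} = [[(1 - 2*t)*e^{6*t}, t*e^{6*t}, 0], [-4*t*e^{6*t}, (2*t + 1)*e^{6*t}, 0], [2*t*e^{6*t}, -t*e^{6*t}, e^{6*t}]]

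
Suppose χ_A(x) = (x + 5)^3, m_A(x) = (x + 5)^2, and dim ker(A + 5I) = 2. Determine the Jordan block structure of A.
Jordan blocks: (-5, 2), (-5, 1)

λ = -5: algebraic multiplicity 3 (exponent in χ_A), largest block size 2 (exponent in m_A), 2 blocks (geometric multiplicity). These force block sizes [2, 1].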